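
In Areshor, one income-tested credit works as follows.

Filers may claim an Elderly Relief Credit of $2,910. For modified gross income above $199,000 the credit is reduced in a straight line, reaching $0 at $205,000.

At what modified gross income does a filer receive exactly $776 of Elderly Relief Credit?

$203,400

$776 is 776/2,910 of the full $2,910, so 2,134/2,910 of the $6,000 range has been used: income = $199,000 + $6,000 × 2,134/2,910 = $203,400.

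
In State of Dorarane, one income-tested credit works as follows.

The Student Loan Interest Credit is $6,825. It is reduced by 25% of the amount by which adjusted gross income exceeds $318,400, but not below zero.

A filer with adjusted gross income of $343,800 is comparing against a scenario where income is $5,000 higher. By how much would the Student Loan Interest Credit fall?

$475

At $343,800 — 25% of the $25,400 excess over $318,400 is $6,350; credit = $6,825 − $6,350 = $475.
At $348,800 — 25% of the $30,400 excess over $318,400 is $7,600 ≥ base, so the credit is $0.
Lost: $475 − $0 = $475.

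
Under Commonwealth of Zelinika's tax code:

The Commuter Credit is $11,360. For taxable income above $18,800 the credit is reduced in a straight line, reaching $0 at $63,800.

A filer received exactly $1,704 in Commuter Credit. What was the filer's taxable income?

$57,050

$1,704 is 1,704/11,360 of the full $11,360, so 9,656/11,360 of the $45,000 range has been used: income = $18,800 + $45,000 × 9,656/11,360 = $57,050.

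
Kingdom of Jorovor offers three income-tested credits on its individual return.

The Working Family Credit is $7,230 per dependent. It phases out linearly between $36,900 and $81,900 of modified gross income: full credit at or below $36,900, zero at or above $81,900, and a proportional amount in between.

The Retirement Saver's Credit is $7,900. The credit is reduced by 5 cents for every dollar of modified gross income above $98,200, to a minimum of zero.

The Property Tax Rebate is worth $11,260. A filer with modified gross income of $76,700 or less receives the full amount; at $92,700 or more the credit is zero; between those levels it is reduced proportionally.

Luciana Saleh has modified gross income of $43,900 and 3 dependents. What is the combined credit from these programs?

$37,476

Working Family Credit: base = 3 × $7,230 = $21,690. $43,900 is $7,000 into a $45,000 phase-out range, leaving 38,000/45,000 of the credit: $21,690 × 38,000/45,000 = $18,316.
Retirement Saver's Credit: $43,900 is at or below the $98,200 threshold, so the full $7,900 applies.
Property Tax Rebate: $43,900 is at or below the $76,700 threshold, so the full $11,260 applies.
Total: $18,316 + $7,900 + $11,260 = $37,476.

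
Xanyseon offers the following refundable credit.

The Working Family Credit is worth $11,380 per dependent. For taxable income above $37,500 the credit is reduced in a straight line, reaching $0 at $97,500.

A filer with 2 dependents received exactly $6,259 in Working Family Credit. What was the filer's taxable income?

$81,000

Full credit = 2 × $11,380 = $22,760.
$6,259 is 6,259/22,760 of the full $22,760, so 16,501/22,760 of the $60,000 range has been used: income = $37,500 + $60,000 × 16,501/22,760 = $81,000.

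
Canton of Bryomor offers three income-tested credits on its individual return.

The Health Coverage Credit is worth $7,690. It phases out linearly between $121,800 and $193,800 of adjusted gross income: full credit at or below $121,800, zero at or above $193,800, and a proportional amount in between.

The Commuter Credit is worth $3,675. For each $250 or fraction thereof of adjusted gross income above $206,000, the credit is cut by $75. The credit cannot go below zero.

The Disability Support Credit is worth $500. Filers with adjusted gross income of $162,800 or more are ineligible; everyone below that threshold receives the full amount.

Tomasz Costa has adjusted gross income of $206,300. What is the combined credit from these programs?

Health Coverage Credit: $206,300 is at or above $193,800, so the credit is $0.
Commuter Credit: income exceeds $206,000 by $300, which is 2 full-or-partial $250 increments; reduction = 2 × $75 = $150, leaving $3,525.
Disability Support Credit: $206,300 meets or exceeds the $162,800 cutoff, so the credit is $0.
Total: $0 + $3,525 + $0 = $3,525.

$3,525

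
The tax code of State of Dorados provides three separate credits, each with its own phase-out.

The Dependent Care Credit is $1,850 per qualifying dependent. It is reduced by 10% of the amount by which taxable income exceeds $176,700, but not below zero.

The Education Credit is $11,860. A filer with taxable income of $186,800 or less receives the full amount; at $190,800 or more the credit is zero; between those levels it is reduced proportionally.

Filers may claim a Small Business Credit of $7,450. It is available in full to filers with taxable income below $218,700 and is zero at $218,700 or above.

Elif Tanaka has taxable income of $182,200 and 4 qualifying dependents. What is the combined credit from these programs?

Dependent Care Credit: base = 4 × $1,850 = $7,400. 10% of the $5,500 excess over $176,700 is $550; credit = $7,400 − $550 = $6,850.
Education Credit: $182,200 is at or below the $186,800 threshold, so the full $11,860 applies.
Small Business Credit: $182,200 is below the $218,700 cutoff, so the full $7,450 applies.
Total: $6,850 + $11,860 + $7,450 = $26,160.

$26,160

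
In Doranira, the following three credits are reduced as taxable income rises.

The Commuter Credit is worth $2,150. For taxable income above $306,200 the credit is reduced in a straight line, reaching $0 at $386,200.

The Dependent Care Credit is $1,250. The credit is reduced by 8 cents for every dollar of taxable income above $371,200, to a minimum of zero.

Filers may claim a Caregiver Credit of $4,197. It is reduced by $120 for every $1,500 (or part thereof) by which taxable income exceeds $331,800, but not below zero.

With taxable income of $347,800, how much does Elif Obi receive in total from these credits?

$5,159

Commuter Credit: $347,800 is $41,600 into a $80,000 phase-out range, leaving 38,400/80,000 of the credit: $2,150 × 38,400/80,000 = $1,032.
Dependent Care Credit: $347,800 is at or below the $371,200 threshold, so the full $1,250 applies.
Caregiver Credit: income exceeds $331,800 by $16,000, which is 11 full-or-partial $1,500 increments; reduction = 11 × $120 = $1,320, leaving $2,877.
Total: $1,032 + $1,250 + $2,877 = $5,159.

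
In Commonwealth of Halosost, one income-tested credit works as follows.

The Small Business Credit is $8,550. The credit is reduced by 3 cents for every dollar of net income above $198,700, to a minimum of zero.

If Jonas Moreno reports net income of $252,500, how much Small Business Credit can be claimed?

Small Business Credit: 3% of the $53,800 excess over $198,700 is $1,614; credit = $8,550 − $1,614 = $6,936.

$6,936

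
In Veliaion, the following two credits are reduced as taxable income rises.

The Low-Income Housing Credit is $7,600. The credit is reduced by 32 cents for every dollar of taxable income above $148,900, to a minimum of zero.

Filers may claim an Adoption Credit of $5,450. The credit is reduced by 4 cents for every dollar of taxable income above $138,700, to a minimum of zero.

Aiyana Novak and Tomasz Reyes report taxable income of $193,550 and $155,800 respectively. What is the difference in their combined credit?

$6,902

Aiyana ($193,550): Low-Income Housing Credit: 32% of the $44,650 excess over $148,900 is $14,288 ≥ base, so the credit is $0. Adoption Credit: 4% of the $54,850 excess over $138,700 is $2,194; credit = $5,450 − $2,194 = $3,256. total $0 + $3,256 = $3,256
Tomasz ($155,800): Low-Income Housing Credit: 32% of the $6,900 excess over $148,900 is $2,208; credit = $7,600 − $2,208 = $5,392. Adoption Credit: 4% of the $17,100 excess over $138,700 is $684; credit = $5,450 − $684 = $4,766. total $5,392 + $4,766 = $10,158
Difference: |$3,256 − $10,158| = $6,902.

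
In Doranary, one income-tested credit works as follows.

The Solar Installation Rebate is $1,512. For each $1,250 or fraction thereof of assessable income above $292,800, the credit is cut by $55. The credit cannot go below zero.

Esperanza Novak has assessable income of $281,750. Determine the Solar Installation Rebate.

Solar Installation Rebate: $281,750 is at or below the $292,800 threshold, so the full $1,512 applies.

$1,512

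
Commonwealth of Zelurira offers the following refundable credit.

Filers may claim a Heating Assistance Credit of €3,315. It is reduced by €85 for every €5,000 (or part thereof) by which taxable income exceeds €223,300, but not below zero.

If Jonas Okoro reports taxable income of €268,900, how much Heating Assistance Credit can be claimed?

Heating Assistance Credit: income exceeds €223,300 by €45,600, which is 10 full-or-partial €5,000 increments; reduction = 10 × €85 = €850, leaving €2,465.

€2,465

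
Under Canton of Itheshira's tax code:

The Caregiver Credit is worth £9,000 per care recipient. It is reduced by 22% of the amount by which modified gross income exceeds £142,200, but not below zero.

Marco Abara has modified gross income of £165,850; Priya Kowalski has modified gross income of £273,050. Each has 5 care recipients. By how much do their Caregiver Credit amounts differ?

Marco (£165,850): Caregiver Credit: base = 5 × £9,000 = £45,000. 22% of the £23,650 excess over £142,200 is £5,203; credit = £45,000 − £5,203 = £39,797.
Priya (£273,050): Caregiver Credit: base = 5 × £9,000 = £45,000. 22% of the £130,850 excess over £142,200 is £28,787; credit = £45,000 − £28,787 = £16,213.
Difference: |£39,797 − £16,213| = £23,584.

£23,584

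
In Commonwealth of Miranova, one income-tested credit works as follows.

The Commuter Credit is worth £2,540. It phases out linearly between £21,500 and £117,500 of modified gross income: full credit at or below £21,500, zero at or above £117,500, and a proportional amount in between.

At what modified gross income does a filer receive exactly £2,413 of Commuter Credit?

£2,413 is 2,413/2,540 of the full £2,540, so 127/2,540 of the £96,000 range has been used: income = £21,500 + £96,000 × 127/2,540 = £26,300.

£26,300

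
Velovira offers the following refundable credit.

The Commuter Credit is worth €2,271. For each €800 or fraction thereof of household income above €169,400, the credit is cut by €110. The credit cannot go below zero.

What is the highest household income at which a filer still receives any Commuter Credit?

€185,400

After 20 increments the reduction is 20 × €110 = €2,200, leaving €71; one more increment wipes it out. Increment 20 ends at excess 20 × €800 = €16,000, so the highest qualifying income is €169,400 + €16,000 = €185,400.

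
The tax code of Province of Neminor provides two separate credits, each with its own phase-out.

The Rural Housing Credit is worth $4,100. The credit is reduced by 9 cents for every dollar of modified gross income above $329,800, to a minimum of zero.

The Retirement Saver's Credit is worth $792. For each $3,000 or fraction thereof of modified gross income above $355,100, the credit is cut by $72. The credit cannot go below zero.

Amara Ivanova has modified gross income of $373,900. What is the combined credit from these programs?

$419

Rural Housing Credit: 9% of the $44,100 excess over $329,800 is $3,969; credit = $4,100 − $3,969 = $131.
Retirement Saver's Credit: income exceeds $355,100 by $18,800, which is 7 full-or-partial $3,000 increments; reduction = 7 × $72 = $504, leaving $288.
Total: $131 + $288 = $419.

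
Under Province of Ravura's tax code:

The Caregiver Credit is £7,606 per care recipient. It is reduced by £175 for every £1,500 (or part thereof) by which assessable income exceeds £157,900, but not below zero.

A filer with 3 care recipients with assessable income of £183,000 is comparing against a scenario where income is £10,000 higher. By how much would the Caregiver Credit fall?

At £183,000 — base = 3 × £7,606 = £22,818. income exceeds £157,900 by £25,100, which is 17 full-or-partial £1,500 increments; reduction = 17 × £175 = £2,975, leaving £19,843.
At £193,000 — base = 3 × £7,606 = £22,818. income exceeds £157,900 by £35,100, which is 24 full-or-partial £1,500 increments; reduction = 24 × £175 = £4,200, leaving £18,618.
Lost: £19,843 − £18,618 = £1,225.

£1,225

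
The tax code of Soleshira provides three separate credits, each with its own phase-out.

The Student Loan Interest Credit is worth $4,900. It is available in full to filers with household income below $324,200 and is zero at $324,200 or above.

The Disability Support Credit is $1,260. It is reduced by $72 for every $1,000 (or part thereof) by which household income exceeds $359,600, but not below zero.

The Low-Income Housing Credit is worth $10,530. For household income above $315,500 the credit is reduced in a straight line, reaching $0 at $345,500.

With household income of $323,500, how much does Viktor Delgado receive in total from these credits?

$13,882

Student Loan Interest Credit: $323,500 is below the $324,200 cutoff, so the full $4,900 applies.
Disability Support Credit: $323,500 is at or below the $359,600 threshold, so the full $1,260 applies.
Low-Income Housing Credit: $323,500 is $8,000 into a $30,000 phase-out range, leaving 22,000/30,000 of the credit: $10,530 × 22,000/30,000 = $7,722.
Total: $4,900 + $1,260 + $7,722 = $13,882.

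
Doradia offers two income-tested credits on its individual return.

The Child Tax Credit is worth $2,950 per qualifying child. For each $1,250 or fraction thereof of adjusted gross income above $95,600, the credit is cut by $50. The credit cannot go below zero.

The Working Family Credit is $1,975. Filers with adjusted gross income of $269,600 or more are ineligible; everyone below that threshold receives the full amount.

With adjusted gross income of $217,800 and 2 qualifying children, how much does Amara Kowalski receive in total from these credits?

$2,975

Child Tax Credit: base = 2 × $2,950 = $5,900. income exceeds $95,600 by $122,200, which is 98 full-or-partial $1,250 increments; reduction = 98 × $50 = $4,900, leaving $1,000.
Working Family Credit: $217,800 is below the $269,600 cutoff, so the full $1,975 applies.
Total: $1,000 + $1,975 = $2,975.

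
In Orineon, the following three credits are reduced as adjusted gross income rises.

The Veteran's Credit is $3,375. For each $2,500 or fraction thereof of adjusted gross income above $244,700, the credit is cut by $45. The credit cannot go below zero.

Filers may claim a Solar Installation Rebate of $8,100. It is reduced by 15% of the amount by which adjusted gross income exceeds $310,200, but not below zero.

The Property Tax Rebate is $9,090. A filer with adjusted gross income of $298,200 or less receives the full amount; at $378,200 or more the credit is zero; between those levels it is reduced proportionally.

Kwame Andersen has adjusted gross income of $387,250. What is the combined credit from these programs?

$765

Veteran's Credit: income exceeds $244,700 by $142,550, which is 58 full-or-partial $2,500 increments; reduction = 58 × $45 = $2,610, leaving $765.
Solar Installation Rebate: 15% of the $77,050 excess over $310,200 is $11,557.50 ≥ base, so the credit is $0.
Property Tax Rebate: $387,250 is at or above $378,200, so the credit is $0.
Total: $765 + $0 + $0 = $765.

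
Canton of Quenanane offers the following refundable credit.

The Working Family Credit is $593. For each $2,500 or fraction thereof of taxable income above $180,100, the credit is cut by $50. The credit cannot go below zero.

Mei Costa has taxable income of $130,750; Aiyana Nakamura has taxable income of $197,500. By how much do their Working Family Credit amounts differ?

Mei ($130,750): Working Family Credit: $130,750 is at or below the $180,100 threshold, so the full $593 applies.
Aiyana ($197,500): Working Family Credit: income exceeds $180,100 by $17,400, which is 7 full-or-partial $2,500 increments; reduction = 7 × $50 = $350, leaving $243.
Difference: |$593 − $243| = $350.

$350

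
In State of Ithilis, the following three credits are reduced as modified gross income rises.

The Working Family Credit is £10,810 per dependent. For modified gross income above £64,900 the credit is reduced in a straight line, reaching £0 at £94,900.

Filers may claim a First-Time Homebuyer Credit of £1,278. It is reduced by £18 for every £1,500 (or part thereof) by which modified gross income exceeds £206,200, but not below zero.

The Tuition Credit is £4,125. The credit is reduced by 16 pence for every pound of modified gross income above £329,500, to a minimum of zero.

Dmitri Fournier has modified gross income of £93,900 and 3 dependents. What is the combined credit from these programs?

£6,484

Working Family Credit: base = 3 × £10,810 = £32,430. £93,900 is £29,000 into a £30,000 phase-out range, leaving 1,000/30,000 of the credit: £32,430 × 1,000/30,000 = £1,081.
First-Time Homebuyer Credit: £93,900 is at or below the £206,200 threshold, so the full £1,278 applies.
Tuition Credit: £93,900 is at or below the £329,500 threshold, so the full £4,125 applies.
Total: £1,081 + £1,278 + £4,125 = £6,484.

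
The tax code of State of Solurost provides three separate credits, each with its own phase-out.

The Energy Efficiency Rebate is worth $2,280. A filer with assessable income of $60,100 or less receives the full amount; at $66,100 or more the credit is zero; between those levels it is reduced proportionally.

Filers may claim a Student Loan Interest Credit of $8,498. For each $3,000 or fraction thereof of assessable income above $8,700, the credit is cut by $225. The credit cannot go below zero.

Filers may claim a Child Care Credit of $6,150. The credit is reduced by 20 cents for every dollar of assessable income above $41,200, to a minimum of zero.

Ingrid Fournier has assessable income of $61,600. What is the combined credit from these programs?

$8,228

Energy Efficiency Rebate: $61,600 is $1,500 into a $6,000 phase-out range, leaving 4,500/6,000 of the credit: $2,280 × 4,500/6,000 = $1,710.
Student Loan Interest Credit: income exceeds $8,700 by $52,900, which is 18 full-or-partial $3,000 increments; reduction = 18 × $225 = $4,050, leaving $4,448.
Child Care Credit: 20% of the $20,400 excess over $41,200 is $4,080; credit = $6,150 − $4,080 = $2,070.
Total: $1,710 + $4,448 + $2,070 = $8,228.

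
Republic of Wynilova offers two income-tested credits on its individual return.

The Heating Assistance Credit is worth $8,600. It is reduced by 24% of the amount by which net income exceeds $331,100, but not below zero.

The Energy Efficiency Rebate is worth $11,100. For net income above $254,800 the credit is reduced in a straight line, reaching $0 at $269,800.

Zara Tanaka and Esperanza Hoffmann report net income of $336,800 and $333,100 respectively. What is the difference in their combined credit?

$888

Zara ($336,800): Heating Assistance Credit: 24% of the $5,700 excess over $331,100 is $1,368; credit = $8,600 − $1,368 = $7,232. Energy Efficiency Rebate: $336,800 is at or above $269,800, so the credit is $0. total $7,232 + $0 = $7,232
Esperanza ($333,100): Heating Assistance Credit: 24% of the $2,000 excess over $331,100 is $480; credit = $8,600 − $480 = $8,120. Energy Efficiency Rebate: $333,100 is at or above $269,800, so the credit is $0. total $8,120 + $0 = $8,120
Difference: |$7,232 − $8,120| = $888.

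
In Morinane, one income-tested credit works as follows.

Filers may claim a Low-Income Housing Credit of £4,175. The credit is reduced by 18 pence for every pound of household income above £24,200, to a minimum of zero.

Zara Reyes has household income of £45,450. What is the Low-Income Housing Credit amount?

Low-Income Housing Credit: 18% of the £21,250 excess over £24,200 is £3,825; credit = £4,175 − £3,825 = £350.

£350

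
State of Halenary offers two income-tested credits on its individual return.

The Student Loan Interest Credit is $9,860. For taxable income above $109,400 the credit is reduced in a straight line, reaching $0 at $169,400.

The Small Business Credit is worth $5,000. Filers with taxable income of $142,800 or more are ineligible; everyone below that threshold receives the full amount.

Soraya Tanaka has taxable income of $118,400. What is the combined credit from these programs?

$13,381

Student Loan Interest Credit: $118,400 is $9,000 into a $60,000 phase-out range, leaving 51,000/60,000 of the credit: $9,860 × 51,000/60,000 = $8,381.
Small Business Credit: $118,400 is below the $142,800 cutoff, so the full $5,000 applies.
Total: $8,381 + $5,000 = $13,381.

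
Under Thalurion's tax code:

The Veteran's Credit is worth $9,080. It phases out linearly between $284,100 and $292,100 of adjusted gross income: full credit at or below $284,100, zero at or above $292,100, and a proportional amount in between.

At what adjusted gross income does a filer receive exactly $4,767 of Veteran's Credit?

$4,767 is 4,767/9,080 of the full $9,080, so 4,313/9,080 of the $8,000 range has been used: income = $284,100 + $8,000 × 4,313/9,080 = $287,900.

$287,900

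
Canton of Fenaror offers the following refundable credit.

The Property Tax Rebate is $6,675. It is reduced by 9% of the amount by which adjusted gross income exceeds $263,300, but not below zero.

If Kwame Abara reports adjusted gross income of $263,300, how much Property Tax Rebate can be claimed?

Property Tax Rebate: $263,300 is at or below the $263,300 threshold, so the full $6,675 applies.

$6,675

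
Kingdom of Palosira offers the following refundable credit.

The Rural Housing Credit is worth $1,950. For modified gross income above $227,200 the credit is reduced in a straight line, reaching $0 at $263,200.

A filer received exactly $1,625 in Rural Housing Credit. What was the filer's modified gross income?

$233,200

$1,625 is 1,625/1,950 of the full $1,950, so 325/1,950 of the $36,000 range has been used: income = $227,200 + $36,000 × 325/1,950 = $233,200.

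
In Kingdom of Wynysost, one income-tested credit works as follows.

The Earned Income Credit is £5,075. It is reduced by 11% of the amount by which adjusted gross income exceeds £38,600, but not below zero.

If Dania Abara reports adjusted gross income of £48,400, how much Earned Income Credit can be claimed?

Earned Income Credit: 11% of the £9,800 excess over £38,600 is £1,078; credit = £5,075 − £1,078 = £3,997.

£3,997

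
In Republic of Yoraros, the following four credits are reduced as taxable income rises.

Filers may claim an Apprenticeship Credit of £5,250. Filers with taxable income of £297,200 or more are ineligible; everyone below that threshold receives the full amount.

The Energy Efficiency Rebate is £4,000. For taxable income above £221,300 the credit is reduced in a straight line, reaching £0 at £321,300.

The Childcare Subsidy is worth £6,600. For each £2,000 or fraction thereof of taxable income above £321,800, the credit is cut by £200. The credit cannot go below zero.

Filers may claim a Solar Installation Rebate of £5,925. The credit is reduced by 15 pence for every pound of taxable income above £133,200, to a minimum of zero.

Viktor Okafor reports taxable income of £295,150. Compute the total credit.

Apprenticeship Credit: £295,150 is below the £297,200 cutoff, so the full £5,250 applies.
Energy Efficiency Rebate: £295,150 is £73,850 into a £100,000 phase-out range, leaving 26,150/100,000 of the credit: £4,000 × 26,150/100,000 = £1,046.
Childcare Subsidy: £295,150 is at or below the £321,800 threshold, so the full £6,600 applies.
Solar Installation Rebate: 15% of the £161,950 excess over £133,200 is £24,292.50 ≥ base, so the credit is £0.
Total: £5,250 + £1,046 + £6,600 + £0 = £12,896.

£12,896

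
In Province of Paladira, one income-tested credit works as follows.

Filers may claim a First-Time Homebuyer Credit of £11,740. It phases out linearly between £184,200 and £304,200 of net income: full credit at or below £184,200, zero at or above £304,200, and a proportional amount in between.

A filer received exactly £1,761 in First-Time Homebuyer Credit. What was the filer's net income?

£1,761 is 1,761/11,740 of the full £11,740, so 9,979/11,740 of the £120,000 range has been used: income = £184,200 + £120,000 × 9,979/11,740 = £286,200.

£286,200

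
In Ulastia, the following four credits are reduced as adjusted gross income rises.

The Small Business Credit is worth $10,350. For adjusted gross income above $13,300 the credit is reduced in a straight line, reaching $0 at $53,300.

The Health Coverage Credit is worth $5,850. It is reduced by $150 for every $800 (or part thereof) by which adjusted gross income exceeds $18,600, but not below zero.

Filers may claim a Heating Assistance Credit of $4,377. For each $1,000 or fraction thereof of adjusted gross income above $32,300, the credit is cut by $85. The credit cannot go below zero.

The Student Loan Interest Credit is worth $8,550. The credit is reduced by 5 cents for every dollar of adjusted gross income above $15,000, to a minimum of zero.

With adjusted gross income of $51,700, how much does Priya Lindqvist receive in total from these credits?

Small Business Credit: $51,700 is $38,400 into a $40,000 phase-out range, leaving 1,600/40,000 of the credit: $10,350 × 1,600/40,000 = $414.
Health Coverage Credit: income exceeds $18,600 by $33,100 → 42 increments × $150 = $6,300 ≥ base, so the credit is $0.
Heating Assistance Credit: income exceeds $32,300 by $19,400, which is 20 full-or-partial $1,000 increments; reduction = 20 × $85 = $1,700, leaving $2,677.
Student Loan Interest Credit: 5% of the $36,700 excess over $15,000 is $1,835; credit = $8,550 − $1,835 = $6,715.
Total: $414 + $0 + $2,677 + $6,715 = $9,806.

$9,806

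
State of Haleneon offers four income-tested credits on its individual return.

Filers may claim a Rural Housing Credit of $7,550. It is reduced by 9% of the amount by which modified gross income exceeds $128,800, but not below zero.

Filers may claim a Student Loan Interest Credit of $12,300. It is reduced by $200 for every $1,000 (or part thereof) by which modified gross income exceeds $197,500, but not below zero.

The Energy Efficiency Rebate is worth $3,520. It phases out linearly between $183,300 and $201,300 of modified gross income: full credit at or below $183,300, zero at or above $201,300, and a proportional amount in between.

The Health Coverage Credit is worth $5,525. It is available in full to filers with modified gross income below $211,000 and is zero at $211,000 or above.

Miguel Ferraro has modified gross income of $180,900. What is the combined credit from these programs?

Rural Housing Credit: 9% of the $52,100 excess over $128,800 is $4,689; credit = $7,550 − $4,689 = $2,861.
Student Loan Interest Credit: $180,900 is at or below the $197,500 threshold, so the full $12,300 applies.
Energy Efficiency Rebate: $180,900 is at or below the $183,300 threshold, so the full $3,520 applies.
Health Coverage Credit: $180,900 is below the $211,000 cutoff, so the full $5,525 applies.
Total: $2,861 + $12,300 + $3,520 + $5,525 = $24,206.

$24,206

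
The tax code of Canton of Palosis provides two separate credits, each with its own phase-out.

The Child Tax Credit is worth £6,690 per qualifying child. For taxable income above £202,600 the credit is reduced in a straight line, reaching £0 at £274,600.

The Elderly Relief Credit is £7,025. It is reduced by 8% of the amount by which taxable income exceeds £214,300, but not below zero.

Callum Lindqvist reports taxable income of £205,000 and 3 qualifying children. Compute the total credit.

£26,426

Child Tax Credit: base = 3 × £6,690 = £20,070. £205,000 is £2,400 into a £72,000 phase-out range, leaving 69,600/72,000 of the credit: £20,070 × 69,600/72,000 = £19,401.
Elderly Relief Credit: £205,000 is at or below the £214,300 threshold, so the full £7,025 applies.
Total: £19,401 + £7,025 = £26,426.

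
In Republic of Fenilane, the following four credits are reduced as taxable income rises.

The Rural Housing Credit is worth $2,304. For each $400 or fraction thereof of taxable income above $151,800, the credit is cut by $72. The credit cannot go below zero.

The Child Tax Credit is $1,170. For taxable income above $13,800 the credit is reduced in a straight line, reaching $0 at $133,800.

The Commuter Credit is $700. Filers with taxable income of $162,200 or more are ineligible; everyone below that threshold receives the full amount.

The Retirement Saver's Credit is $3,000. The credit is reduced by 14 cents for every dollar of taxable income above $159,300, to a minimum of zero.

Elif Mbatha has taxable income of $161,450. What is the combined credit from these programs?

$3,903

Rural Housing Credit: income exceeds $151,800 by $9,650, which is 25 full-or-partial $400 increments; reduction = 25 × $72 = $1,800, leaving $504.
Child Tax Credit: $161,450 is at or above $133,800, so the credit is $0.
Commuter Credit: $161,450 is below the $162,200 cutoff, so the full $700 applies.
Retirement Saver's Credit: 14% of the $2,150 excess over $159,300 is $301; credit = $3,000 − $301 = $2,699.
Total: $504 + $0 + $700 + $2,699 = $3,903.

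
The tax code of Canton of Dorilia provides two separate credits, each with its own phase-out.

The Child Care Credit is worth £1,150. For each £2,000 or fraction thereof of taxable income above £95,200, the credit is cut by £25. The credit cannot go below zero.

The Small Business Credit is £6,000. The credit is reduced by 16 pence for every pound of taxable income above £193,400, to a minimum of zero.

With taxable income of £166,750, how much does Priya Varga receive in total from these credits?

£6,250

Child Care Credit: income exceeds £95,200 by £71,550, which is 36 full-or-partial £2,000 increments; reduction = 36 × £25 = £900, leaving £250.
Small Business Credit: £166,750 is at or below the £193,400 threshold, so the full £6,000 applies.
Total: £250 + £6,000 = £6,250.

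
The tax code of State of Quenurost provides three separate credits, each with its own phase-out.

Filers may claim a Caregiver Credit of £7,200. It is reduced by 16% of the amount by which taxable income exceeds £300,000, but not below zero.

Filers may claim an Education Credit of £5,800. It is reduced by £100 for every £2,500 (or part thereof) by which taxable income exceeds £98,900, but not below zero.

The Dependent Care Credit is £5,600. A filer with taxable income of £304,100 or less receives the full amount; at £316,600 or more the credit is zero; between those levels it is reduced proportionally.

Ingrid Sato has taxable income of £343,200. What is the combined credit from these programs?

£288

Caregiver Credit: 16% of the £43,200 excess over £300,000 is £6,912; credit = £7,200 − £6,912 = £288.
Education Credit: income exceeds £98,900 by £244,300 → 98 increments × £100 = £9,800 ≥ base, so the credit is £0.
Dependent Care Credit: £343,200 is at or above £316,600, so the credit is £0.
Total: £288 + £0 + £0 = £288.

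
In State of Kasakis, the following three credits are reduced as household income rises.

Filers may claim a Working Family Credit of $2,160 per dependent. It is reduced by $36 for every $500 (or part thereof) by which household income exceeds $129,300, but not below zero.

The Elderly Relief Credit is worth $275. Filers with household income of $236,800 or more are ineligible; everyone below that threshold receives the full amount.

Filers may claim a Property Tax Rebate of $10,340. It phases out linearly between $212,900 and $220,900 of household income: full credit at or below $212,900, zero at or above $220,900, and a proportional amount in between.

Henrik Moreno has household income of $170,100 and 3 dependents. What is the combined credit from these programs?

Working Family Credit: base = 3 × $2,160 = $6,480. income exceeds $129,300 by $40,800, which is 82 full-or-partial $500 increments; reduction = 82 × $36 = $2,952, leaving $3,528.
Elderly Relief Credit: $170,100 is below the $236,800 cutoff, so the full $275 applies.
Property Tax Rebate: $170,100 is at or below the $212,900 threshold, so the full $10,340 applies.
Total: $3,528 + $275 + $10,340 = $14,143.

$14,143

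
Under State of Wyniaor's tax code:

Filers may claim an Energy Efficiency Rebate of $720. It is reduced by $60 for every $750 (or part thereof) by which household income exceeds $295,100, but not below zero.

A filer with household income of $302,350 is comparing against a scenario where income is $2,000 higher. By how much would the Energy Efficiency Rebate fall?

At $302,350 — income exceeds $295,100 by $7,250, which is 10 full-or-partial $750 increments; reduction = 10 × $60 = $600, leaving $120.
At $304,350 — income exceeds $295,100 by $9,250 → 13 increments × $60 = $780 ≥ base, so the credit is $0.
Lost: $120 − $0 = $120.

$120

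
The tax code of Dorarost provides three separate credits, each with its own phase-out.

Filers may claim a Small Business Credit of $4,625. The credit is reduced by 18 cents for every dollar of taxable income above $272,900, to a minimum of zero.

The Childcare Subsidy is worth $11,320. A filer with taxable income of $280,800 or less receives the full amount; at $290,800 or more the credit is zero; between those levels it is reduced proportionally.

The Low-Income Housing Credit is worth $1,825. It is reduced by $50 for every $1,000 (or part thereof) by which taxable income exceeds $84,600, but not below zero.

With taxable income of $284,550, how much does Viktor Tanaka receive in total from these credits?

$9,603

Small Business Credit: 18% of the $11,650 excess over $272,900 is $2,097; credit = $4,625 − $2,097 = $2,528.
Childcare Subsidy: $284,550 is $3,750 into a $10,000 phase-out range, leaving 6,250/10,000 of the credit: $11,320 × 6,250/10,000 = $7,075.
Low-Income Housing Credit: income exceeds $84,600 by $199,950 → 200 increments × $50 = $10,000 ≥ base, so the credit is $0.
Total: $2,528 + $7,075 + $0 = $9,603.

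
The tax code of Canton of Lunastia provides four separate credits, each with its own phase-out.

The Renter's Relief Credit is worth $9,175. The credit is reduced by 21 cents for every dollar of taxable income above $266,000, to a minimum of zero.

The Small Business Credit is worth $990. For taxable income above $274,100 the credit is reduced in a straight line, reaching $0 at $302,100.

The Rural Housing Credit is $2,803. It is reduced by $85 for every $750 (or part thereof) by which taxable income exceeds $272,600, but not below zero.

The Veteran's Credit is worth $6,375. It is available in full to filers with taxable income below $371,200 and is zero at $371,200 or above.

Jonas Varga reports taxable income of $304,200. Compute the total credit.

$7,528

Renter's Relief Credit: 21% of the $38,200 excess over $266,000 is $8,022; credit = $9,175 − $8,022 = $1,153.
Small Business Credit: $304,200 is at or above $302,100, so the credit is $0.
Rural Housing Credit: income exceeds $272,600 by $31,600 → 43 increments × $85 = $3,655 ≥ base, so the credit is $0.
Veteran's Credit: $304,200 is below the $371,200 cutoff, so the full $6,375 applies.
Total: $1,153 + $0 + $0 + $6,375 = $7,528.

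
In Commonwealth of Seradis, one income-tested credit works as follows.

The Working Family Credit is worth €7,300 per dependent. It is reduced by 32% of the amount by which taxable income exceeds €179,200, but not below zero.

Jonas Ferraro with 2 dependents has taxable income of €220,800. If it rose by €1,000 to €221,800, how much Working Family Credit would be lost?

€320

At €220,800 — base = 2 × €7,300 = €14,600. 32% of the €41,600 excess over €179,200 is €13,312; credit = €14,600 − €13,312 = €1,288.
At €221,800 — base = 2 × €7,300 = €14,600. 32% of the €42,600 excess over €179,200 is €13,632; credit = €14,600 − €13,632 = €968.
Lost: €1,288 − €968 = €320.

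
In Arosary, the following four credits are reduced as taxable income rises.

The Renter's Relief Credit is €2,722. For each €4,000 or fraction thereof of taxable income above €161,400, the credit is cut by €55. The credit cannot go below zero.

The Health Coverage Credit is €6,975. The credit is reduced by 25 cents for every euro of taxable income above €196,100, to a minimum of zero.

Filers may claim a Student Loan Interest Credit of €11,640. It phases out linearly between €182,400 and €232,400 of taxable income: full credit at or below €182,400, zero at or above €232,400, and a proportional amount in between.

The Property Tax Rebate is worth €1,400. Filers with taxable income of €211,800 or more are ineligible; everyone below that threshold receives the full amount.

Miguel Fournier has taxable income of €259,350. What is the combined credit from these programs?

Renter's Relief Credit: income exceeds €161,400 by €97,950, which is 25 full-or-partial €4,000 increments; reduction = 25 × €55 = €1,375, leaving €1,347.
Health Coverage Credit: 25% of the €63,250 excess over €196,100 is €15,812.50 ≥ base, so the credit is €0.
Student Loan Interest Credit: €259,350 is at or above €232,400, so the credit is €0.
Property Tax Rebate: €259,350 meets or exceeds the €211,800 cutoff, so the credit is €0.
Total: €1,347 + €0 + €0 + €0 = €1,347.

€1,347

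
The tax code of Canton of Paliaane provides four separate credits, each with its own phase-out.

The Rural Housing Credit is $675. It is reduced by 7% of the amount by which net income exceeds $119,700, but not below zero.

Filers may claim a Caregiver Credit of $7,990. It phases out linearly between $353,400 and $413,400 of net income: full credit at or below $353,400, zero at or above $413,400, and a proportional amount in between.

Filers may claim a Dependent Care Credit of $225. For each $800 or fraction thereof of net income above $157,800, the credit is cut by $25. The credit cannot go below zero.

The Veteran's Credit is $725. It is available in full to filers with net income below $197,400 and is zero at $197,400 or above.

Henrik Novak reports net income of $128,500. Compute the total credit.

Rural Housing Credit: 7% of the $8,800 excess over $119,700 is $616; credit = $675 − $616 = $59.
Caregiver Credit: $128,500 is at or below the $353,400 threshold, so the full $7,990 applies.
Dependent Care Credit: $128,500 is at or below the $157,800 threshold, so the full $225 applies.
Veteran's Credit: $128,500 is below the $197,400 cutoff, so the full $725 applies.
Total: $59 + $7,990 + $225 + $725 = $8,999.

$8,999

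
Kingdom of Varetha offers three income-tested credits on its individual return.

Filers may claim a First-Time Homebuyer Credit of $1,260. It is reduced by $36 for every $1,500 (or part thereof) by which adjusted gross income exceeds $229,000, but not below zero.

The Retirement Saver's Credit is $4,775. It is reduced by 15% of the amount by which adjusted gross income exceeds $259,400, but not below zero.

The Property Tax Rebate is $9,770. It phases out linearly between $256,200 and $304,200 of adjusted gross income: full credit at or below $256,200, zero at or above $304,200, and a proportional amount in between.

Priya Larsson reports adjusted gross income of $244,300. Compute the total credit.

First-Time Homebuyer Credit: income exceeds $229,000 by $15,300, which is 11 full-or-partial $1,500 increments; reduction = 11 × $36 = $396, leaving $864.
Retirement Saver's Credit: $244,300 is at or below the $259,400 threshold, so the full $4,775 applies.
Property Tax Rebate: $244,300 is at or below the $256,200 threshold, so the full $9,770 applies.
Total: $864 + $4,775 + $9,770 = $15,409.

$15,409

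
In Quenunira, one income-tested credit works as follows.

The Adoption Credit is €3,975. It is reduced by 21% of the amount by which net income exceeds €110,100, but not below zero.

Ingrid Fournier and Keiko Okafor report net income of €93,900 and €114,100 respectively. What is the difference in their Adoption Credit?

€840

Ingrid (€93,900): Adoption Credit: €93,900 is at or below the €110,100 threshold, so the full €3,975 applies.
Keiko (€114,100): Adoption Credit: 21% of the €4,000 excess over €110,100 is €840; credit = €3,975 − €840 = €3,135.
Difference: |€3,975 − €3,135| = €840.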